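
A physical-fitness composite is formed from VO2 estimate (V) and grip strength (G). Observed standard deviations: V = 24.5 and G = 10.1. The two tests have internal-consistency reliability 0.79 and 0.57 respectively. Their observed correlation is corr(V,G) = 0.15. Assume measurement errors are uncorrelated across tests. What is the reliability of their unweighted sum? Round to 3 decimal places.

Var(V+G) = 24.5² + 10.1² + 2·[24.5·10.1·0.15] = 702.26 + 74.235 = 776.495.
Because errors are independent across components, Cov(Tᵢ,Tⱼ) = Cov(Xᵢ,Xⱼ); the off-diagonal part of the true-score variance is the same as above.
True-score variance = [24.5²·0.79 + 10.1²·0.57] + 74.235 = 532.343 + 74.235 = 606.578.
Reliability = 606.578 / 776.495 = 0.781.

0.781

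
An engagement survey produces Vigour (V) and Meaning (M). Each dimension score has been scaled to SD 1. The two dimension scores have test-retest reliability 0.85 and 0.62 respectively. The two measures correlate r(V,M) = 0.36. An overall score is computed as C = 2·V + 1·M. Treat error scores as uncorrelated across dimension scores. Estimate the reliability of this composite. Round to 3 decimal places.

0.848

Var(C) = 2² + 1 + 2·[2·0.36] = 5 + 1.44 = 6.44.
Because errors are independent across components, Cov(Tᵢ,Tⱼ) = Cov(Xᵢ,Xⱼ); the off-diagonal part of the true-score variance is the same as above.
True-score variance = [2²·0.85 + 0.62] + 1.44 = 4.02 + 1.44 = 5.46.
Reliability = 5.46 / 6.44 = 0.848.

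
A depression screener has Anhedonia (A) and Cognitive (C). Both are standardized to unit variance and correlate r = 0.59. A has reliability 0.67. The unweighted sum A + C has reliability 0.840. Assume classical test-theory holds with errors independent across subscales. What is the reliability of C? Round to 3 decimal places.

0.821

Var(A+C) = 2 + 2·0.59 = 3.180.
True-score variance = ρ_A + ρ_C + 2·0.59, so 0.840 = (0.67 + ρ_C + 1.18) / 3.180.
ρ_C = 0.840·3.180 − 0.67 − 1.18 = 0.821.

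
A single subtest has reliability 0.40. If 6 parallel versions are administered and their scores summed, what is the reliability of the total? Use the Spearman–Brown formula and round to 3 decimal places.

ρ_k = kρ / (1 + (k−1)ρ) = 6·0.40 / (1 + 5·0.40) = 2.400 / 3.000 = 0.800.

0.800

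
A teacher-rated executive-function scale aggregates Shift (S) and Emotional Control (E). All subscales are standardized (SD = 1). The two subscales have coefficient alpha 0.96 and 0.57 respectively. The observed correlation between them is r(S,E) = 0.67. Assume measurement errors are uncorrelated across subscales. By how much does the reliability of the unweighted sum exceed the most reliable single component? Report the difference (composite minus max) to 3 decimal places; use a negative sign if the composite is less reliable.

Var(sum) = 2 + 1.34 = 3.34; true-score variance = 1.53 + 1.34 = 2.87; composite reliability = 0.8593.
Max component reliability = 0.9600.
Difference = 0.8593 − 0.9600 = -0.101.

-0.101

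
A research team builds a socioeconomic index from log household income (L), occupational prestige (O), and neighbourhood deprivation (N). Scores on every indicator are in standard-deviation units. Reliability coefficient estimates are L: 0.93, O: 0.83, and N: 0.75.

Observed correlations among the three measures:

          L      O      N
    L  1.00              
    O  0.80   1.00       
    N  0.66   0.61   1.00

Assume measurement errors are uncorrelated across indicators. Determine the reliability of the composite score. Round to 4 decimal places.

0.9314

Var(L+O+N) = 3 + 2·[0.80 + 0.66 + 0.61] = 3 + 4.14 = 7.14.
With uncorrelated errors the cross-covariances are all true-score covariance, so they carry over unchanged; only the diagonal terms shrink to ρᵢσᵢ².
True-score variance = [0.93 + 0.83 + 0.75] + 4.14 = 2.51 + 4.14 = 6.65.
Reliability = 6.65 / 7.14 = 0.9314.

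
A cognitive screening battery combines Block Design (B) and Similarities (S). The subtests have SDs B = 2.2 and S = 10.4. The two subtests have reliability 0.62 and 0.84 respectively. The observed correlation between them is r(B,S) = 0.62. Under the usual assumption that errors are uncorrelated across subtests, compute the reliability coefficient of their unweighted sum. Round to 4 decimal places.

0.8646

Var(B+S) = 2.2² + 10.4² + 2·[2.2·10.4·0.62] = 113 + 28.3712 = 141.371.
Because errors are independent across components, Cov(Tᵢ,Tⱼ) = Cov(Xᵢ,Xⱼ); the off-diagonal part of the true-score variance is the same as above.
True-score variance = [2.2²·0.62 + 10.4²·0.84] + 28.3712 = 93.8552 + 28.3712 = 122.226.
Reliability = 122.226 / 141.371 = 0.8646.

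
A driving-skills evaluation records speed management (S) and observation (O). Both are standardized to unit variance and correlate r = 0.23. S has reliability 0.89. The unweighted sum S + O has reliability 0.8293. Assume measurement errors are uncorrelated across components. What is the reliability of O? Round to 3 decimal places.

0.690

Var(S+O) = 2 + 2·0.23 = 2.460.
True-score variance = ρ_S + ρ_O + 2·0.23, so 0.8293 = (0.89 + ρ_O + 0.46) / 2.460.
ρ_O = 0.8293·2.460 − 0.89 − 0.46 = 0.690.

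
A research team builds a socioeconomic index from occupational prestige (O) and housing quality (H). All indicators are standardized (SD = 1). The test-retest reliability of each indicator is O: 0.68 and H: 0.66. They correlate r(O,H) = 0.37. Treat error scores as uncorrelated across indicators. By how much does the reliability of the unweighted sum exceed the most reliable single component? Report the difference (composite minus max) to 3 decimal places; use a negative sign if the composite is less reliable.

Var(sum) = 2 + 0.74 = 2.74; true-score variance = 1.34 + 0.74 = 2.08; composite reliability = 0.7591.
Max component reliability = 0.6800.
Difference = 0.7591 − 0.6800 = 0.079.

0.079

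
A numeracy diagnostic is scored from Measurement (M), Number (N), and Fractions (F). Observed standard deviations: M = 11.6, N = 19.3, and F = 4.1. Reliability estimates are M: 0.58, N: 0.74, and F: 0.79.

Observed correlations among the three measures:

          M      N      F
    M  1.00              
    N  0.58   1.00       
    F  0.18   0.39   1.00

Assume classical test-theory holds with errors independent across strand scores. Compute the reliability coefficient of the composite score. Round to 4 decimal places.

Var(M+N+F) = 11.6² + 19.3² + 4.1² + 2·[11.6·19.3·0.58 + 11.6·4.1·0.18 + 19.3·4.1·0.39] = 523.86 + 338.544 = 862.404.
Under uncorrelated errors the observed covariances equal the true-score covariances, so only the own-variance terms attenuate.
True-score variance = [11.6²·0.58 + 19.3²·0.74 + 4.1²·0.79] + 338.544 = 366.967 + 338.544 = 705.511.
Reliability = 705.511 / 862.404 = 0.8181.

0.8181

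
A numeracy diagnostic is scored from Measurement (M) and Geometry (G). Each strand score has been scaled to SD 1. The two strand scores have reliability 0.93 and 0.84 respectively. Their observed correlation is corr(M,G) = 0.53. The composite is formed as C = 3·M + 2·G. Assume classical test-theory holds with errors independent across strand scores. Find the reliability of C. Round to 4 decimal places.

Var(C) = 3² + 2² + 2·[6·0.53] = 13 + 6.36 = 19.36.
Under uncorrelated errors the observed covariances equal the true-score covariances, so only the own-variance terms attenuate.
True-score variance = [3²·0.93 + 2²·0.84] + 6.36 = 11.73 + 6.36 = 18.09.
Reliability = 18.09 / 19.36 = 0.9344.

0.9344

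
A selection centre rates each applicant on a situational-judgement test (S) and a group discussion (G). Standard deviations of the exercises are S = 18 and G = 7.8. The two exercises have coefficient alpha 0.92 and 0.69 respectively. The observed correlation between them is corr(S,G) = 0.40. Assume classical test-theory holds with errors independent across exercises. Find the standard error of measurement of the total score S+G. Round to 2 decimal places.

6.69

Var(total) = 384.84 + 112.32 = 497.16.
True-score variance = 340.06 + 112.32 = 452.38, so reliability = 0.9099.
Error variance = 497.16 − 452.38 = 44.7804; SEM = √44.7804 = 6.69.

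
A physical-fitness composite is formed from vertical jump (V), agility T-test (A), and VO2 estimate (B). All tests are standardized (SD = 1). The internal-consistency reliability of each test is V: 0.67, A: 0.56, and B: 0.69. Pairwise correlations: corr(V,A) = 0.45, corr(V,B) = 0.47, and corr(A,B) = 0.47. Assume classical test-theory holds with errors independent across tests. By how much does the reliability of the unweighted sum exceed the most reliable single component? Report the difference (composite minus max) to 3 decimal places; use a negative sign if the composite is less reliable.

0.123

Var(sum) = 3 + 2.78 = 5.78; true-score variance = 1.92 + 2.78 = 4.7; composite reliability = 0.8131.
Max component reliability = 0.6900.
Difference = 0.8131 − 0.6900 = 0.123.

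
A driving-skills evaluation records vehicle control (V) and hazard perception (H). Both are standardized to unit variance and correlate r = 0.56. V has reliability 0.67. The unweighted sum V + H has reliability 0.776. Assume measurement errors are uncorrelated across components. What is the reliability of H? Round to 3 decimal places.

Var(V+H) = 2 + 2·0.56 = 3.120.
True-score variance = ρ_V + ρ_H + 2·0.56, so 0.776 = (0.67 + ρ_H + 1.12) / 3.120.
ρ_H = 0.776·3.120 − 0.67 − 1.12 = 0.631.

0.631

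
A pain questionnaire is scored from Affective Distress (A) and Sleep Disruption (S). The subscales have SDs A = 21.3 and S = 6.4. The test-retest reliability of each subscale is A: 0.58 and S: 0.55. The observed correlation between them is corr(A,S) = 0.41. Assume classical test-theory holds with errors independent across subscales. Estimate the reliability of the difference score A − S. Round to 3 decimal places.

0.454

Var(A−S) = 21.3² + 6.4² − 2·21.3·6.4·0.41 = 494.65 − 111.782 = 382.868.
Under uncorrelated errors the observed covariances equal the true-score covariances, so only the own-variance terms attenuate.
True-score variance = [21.3²·0.58 + 6.4²·0.55] − 111.782 = 285.668 − 111.782 = 173.886.
Reliability = 173.886 / 382.868 = 0.454.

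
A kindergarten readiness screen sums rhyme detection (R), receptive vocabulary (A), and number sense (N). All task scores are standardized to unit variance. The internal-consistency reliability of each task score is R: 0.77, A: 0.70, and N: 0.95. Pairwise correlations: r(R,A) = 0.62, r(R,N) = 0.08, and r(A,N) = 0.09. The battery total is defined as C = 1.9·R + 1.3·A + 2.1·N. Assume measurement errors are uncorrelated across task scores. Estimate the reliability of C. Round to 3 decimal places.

Var(C) = 1.9² + 1.3² + 2.1² + 2·[2.47·0.62 + 3.99·0.08 + 2.73·0.09] = 9.71 + 4.1926 = 13.9026.
Because errors are independent across components, Cov(Tᵢ,Tⱼ) = Cov(Xᵢ,Xⱼ); the off-diagonal part of the true-score variance is the same as above.
True-score variance = [1.9²·0.77 + 1.3²·0.70 + 2.1²·0.95] + 4.1926 = 8.1522 + 4.1926 = 12.3448.
Reliability = 12.3448 / 13.9026 = 0.888.

0.888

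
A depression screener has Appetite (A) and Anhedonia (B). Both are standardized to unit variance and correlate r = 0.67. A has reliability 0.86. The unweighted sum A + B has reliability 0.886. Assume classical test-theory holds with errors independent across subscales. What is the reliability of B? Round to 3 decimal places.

Var(A+B) = 2 + 2·0.67 = 3.340.
True-score variance = ρ_A + ρ_B + 2·0.67, so 0.886 = (0.86 + ρ_B + 1.34) / 3.340.
ρ_B = 0.886·3.340 − 0.86 − 1.34 = 0.759.

0.759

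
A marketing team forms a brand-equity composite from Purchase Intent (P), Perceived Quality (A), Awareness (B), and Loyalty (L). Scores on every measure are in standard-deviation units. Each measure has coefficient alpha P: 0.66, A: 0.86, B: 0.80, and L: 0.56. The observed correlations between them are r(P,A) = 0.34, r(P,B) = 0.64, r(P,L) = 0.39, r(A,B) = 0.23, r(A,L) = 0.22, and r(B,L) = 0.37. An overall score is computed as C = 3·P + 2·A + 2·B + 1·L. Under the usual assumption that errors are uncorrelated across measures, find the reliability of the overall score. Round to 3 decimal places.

0.866

Var(C) = 3² + 2² + 2² + 1 + 2·[6·0.34 + 6·0.64 + 3·0.39 + 4·0.23 + 2·0.22 + 2·0.37] = 18 + 18.3 = 36.3.
With uncorrelated errors the cross-covariances are all true-score covariance, so they carry over unchanged; only the diagonal terms shrink to ρᵢσᵢ².
True-score variance = [3²·0.66 + 2²·0.86 + 2²·0.80 + 0.56] + 18.3 = 13.14 + 18.3 = 31.44.
Reliability = 31.44 / 36.3 = 0.866.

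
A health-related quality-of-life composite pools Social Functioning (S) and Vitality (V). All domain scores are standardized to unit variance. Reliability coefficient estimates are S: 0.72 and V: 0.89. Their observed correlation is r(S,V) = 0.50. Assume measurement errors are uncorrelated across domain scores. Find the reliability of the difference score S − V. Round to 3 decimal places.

0.610

Var(S−V) = 1 + 1 − 2·0.50 = 2 − 1 = 1.
With uncorrelated errors the cross-covariances are all true-score covariance, so they carry over unchanged; only the diagonal terms shrink to ρᵢσᵢ².
True-score variance = [0.72 + 0.89] − 1 = 1.61 − 1 = 0.61.
Reliability = 0.61 / 1 = 0.610.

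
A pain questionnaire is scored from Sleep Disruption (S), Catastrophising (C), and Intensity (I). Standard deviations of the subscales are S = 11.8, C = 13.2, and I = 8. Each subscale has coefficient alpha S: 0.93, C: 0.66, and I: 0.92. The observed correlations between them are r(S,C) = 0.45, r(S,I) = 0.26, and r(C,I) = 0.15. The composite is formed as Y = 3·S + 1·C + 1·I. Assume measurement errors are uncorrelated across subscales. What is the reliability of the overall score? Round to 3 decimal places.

Var(Y) = 3²·11.8² + 13.2² + 8² + 2·[3·11.8·13.2·0.45 + 3·11.8·8·0.26 + 13.2·8·0.15] = 1491.4 + 599.496 = 2090.9.
With uncorrelated errors the cross-covariances are all true-score covariance, so they carry over unchanged; only the diagonal terms shrink to ρᵢσᵢ².
True-score variance = [3²·11.8²·0.93 + 13.2²·0.66 + 8²·0.92] + 599.496 = 1339.32 + 599.496 = 1938.81.
Reliability = 1938.81 / 2090.9 = 0.927.

0.927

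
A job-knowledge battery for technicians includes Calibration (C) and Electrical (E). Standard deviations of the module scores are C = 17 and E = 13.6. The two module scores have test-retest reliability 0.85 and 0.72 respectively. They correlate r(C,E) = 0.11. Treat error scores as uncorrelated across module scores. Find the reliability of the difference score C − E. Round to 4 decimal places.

0.7751

Var(C−E) = 17² + 13.6² − 2·17·13.6·0.11 = 473.96 − 50.864 = 423.096.
Under uncorrelated errors the observed covariances equal the true-score covariances, so only the own-variance terms attenuate.
True-score variance = [17²·0.85 + 13.6²·0.72] − 50.864 = 378.821 − 50.864 = 327.957.
Reliability = 327.957 / 423.096 = 0.7751.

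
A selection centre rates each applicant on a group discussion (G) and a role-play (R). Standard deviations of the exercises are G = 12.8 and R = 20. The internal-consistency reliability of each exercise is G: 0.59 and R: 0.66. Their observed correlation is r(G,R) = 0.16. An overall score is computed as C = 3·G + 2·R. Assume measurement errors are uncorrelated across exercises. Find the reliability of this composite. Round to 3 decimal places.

Var(C) = 3²·12.8² + 2²·20² + 2·[6·12.8·20·0.16] = 3074.56 + 491.52 = 3566.08.
With uncorrelated errors the cross-covariances are all true-score covariance, so they carry over unchanged; only the diagonal terms shrink to ρᵢσᵢ².
True-score variance = [3²·12.8²·0.59 + 2²·20²·0.66] + 491.52 = 1925.99 + 491.52 = 2417.51.
Reliability = 2417.51 / 3566.08 = 0.678.

0.678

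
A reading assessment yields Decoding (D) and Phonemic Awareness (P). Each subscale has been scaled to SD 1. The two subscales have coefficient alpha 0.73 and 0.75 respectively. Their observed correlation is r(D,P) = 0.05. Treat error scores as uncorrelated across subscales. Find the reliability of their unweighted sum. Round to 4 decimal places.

0.7524

Var(D+P) = 2 + 2·[0.05] = 2 + 0.1 = 2.1.
Under uncorrelated errors the observed covariances equal the true-score covariances, so only the own-variance terms attenuate.
True-score variance = [0.73 + 0.75] + 0.1 = 1.48 + 0.1 = 1.58.
Reliability = 1.58 / 2.1 = 0.7524.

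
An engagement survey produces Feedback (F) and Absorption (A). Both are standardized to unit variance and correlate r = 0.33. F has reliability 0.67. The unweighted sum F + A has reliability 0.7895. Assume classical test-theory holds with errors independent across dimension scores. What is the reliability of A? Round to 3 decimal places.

0.770

Var(F+A) = 2 + 2·0.33 = 2.660.
True-score variance = ρ_F + ρ_A + 2·0.33, so 0.7895 = (0.67 + ρ_A + 0.66) / 2.660.
ρ_A = 0.7895·2.660 − 0.67 − 0.66 = 0.770.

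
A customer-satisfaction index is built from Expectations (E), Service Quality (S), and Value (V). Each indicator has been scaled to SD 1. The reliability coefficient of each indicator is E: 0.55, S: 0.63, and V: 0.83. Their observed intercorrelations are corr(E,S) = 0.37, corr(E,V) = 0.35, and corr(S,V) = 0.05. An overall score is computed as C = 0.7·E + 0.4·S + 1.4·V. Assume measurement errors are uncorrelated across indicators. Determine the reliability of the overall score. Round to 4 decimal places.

0.8278

Var(C) = 0.7² + 0.4² + 1.4² + 2·[0.28·0.37 + 0.98·0.35 + 0.56·0.05] = 2.61 + 0.9492 = 3.5592.
Because errors are independent across components, Cov(Tᵢ,Tⱼ) = Cov(Xᵢ,Xⱼ); the off-diagonal part of the true-score variance is the same as above.
True-score variance = [0.7²·0.55 + 0.4²·0.63 + 1.4²·0.83] + 0.9492 = 1.9971 + 0.9492 = 2.9463.
Reliability = 2.9463 / 3.5592 = 0.8278.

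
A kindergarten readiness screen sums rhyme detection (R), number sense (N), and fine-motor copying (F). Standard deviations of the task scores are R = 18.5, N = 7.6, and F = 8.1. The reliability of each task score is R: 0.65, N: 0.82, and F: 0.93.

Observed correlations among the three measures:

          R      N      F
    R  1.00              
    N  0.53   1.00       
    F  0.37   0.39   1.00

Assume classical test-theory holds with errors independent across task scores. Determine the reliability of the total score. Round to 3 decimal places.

Var(R+N+F) = 18.5² + 7.6² + 8.1² + 2·[18.5·7.6·0.53 + 18.5·8.1·0.37 + 7.6·8.1·0.39] = 465.62 + 307.942 = 773.562.
Under uncorrelated errors the observed covariances equal the true-score covariances, so only the own-variance terms attenuate.
True-score variance = [18.5²·0.65 + 7.6²·0.82 + 8.1²·0.93] + 307.942 = 330.843 + 307.942 = 638.785.
Reliability = 638.785 / 773.562 = 0.826.

0.826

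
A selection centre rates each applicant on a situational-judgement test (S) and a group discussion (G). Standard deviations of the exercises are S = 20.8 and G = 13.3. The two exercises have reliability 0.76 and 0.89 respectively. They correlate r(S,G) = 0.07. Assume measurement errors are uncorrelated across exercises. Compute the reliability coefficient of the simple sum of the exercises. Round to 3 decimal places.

0.810

Var(S+G) = 20.8² + 13.3² + 2·[20.8·13.3·0.07] = 609.53 + 38.7296 = 648.26.
With uncorrelated errors the cross-covariances are all true-score covariance, so they carry over unchanged; only the diagonal terms shrink to ρᵢσᵢ².
True-score variance = [20.8²·0.76 + 13.3²·0.89] + 38.7296 = 486.239 + 38.7296 = 524.968.
Reliability = 524.968 / 648.26 = 0.810.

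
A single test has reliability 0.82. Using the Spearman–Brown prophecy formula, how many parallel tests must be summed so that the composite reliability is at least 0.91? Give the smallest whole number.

k ≥ ρ*(1−ρ₁)/(ρ₁(1−ρ*)) = 0.91·0.18 / (0.82·0.09) = 2.220.
Smallest integer k = 3.

3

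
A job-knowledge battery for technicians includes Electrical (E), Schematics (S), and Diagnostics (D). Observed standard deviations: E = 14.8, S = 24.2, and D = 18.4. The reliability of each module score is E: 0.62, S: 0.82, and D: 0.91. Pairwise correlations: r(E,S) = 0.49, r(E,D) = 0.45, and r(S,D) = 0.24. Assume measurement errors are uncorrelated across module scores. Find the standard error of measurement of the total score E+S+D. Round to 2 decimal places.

14.80

Var(total) = 1143.24 + 809.819 = 1953.06.
True-score variance = 924.119 + 809.819 = 1733.94, so reliability = 0.8878.
Error variance = 1953.06 − 1733.94 = 219.121; SEM = √219.121 = 14.80.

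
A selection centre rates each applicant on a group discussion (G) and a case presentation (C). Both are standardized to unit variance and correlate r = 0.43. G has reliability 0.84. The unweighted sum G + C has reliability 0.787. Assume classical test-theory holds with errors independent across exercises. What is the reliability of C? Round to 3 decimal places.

0.551

Var(G+C) = 2 + 2·0.43 = 2.860.
True-score variance = ρ_G + ρ_C + 2·0.43, so 0.787 = (0.84 + ρ_C + 0.86) / 2.860.
ρ_C = 0.787·2.860 − 0.84 − 0.86 = 0.551.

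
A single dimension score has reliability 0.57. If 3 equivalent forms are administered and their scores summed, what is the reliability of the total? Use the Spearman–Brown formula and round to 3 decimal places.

0.799

ρ_k = kρ / (1 + (k−1)ρ) = 3·0.57 / (1 + 2·0.57) = 1.710 / 2.140 = 0.799.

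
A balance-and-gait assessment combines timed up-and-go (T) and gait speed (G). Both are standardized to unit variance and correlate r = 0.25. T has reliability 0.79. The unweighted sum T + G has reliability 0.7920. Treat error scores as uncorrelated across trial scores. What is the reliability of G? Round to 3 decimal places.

Var(T+G) = 2 + 2·0.25 = 2.500.
True-score variance = ρ_T + ρ_G + 2·0.25, so 0.7920 = (0.79 + ρ_G + 0.50) / 2.500.
ρ_G = 0.7920·2.500 − 0.79 − 0.50 = 0.690.

0.690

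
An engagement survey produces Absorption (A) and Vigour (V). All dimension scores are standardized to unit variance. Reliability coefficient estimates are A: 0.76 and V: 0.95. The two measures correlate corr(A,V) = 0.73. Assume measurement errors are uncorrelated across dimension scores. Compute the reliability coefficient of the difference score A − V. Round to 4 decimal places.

0.4630

Var(A−V) = 1 + 1 − 2·0.73 = 2 − 1.46 = 0.54.
Because errors are independent across components, Cov(Tᵢ,Tⱼ) = Cov(Xᵢ,Xⱼ); the off-diagonal part of the true-score variance is the same as above.
True-score variance = [0.76 + 0.95] − 1.46 = 1.71 − 1.46 = 0.25.
Reliability = 0.25 / 0.54 = 0.4630.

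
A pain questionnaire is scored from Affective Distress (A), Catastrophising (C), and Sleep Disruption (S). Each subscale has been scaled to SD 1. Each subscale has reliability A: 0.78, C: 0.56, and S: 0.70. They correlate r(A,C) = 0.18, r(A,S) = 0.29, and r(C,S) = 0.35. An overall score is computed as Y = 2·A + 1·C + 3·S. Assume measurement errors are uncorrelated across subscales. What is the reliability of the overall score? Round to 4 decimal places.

Var(Y) = 2² + 1 + 3² + 2·[2·0.18 + 6·0.29 + 3·0.35] = 14 + 6.3 = 20.3.
With uncorrelated errors the cross-covariances are all true-score covariance, so they carry over unchanged; only the diagonal terms shrink to ρᵢσᵢ².
True-score variance = [2²·0.78 + 0.56 + 3²·0.70] + 6.3 = 9.98 + 6.3 = 16.28.
Reliability = 16.28 / 20.3 = 0.8020.

0.8020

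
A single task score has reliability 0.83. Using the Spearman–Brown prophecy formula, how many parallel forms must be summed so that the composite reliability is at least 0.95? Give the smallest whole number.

4

k ≥ ρ*(1−ρ₁)/(ρ₁(1−ρ*)) = 0.95·0.17 / (0.83·0.05) = 3.892.
Smallest integer k = 4.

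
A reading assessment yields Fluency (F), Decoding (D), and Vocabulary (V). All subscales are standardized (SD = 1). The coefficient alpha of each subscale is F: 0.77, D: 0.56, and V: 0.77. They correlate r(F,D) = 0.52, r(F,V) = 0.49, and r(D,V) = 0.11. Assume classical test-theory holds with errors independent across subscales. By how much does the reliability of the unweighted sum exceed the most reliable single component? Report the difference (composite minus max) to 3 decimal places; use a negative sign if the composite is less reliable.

0.058

Var(sum) = 3 + 2.24 = 5.24; true-score variance = 2.1 + 2.24 = 4.34; composite reliability = 0.8282.
Max component reliability = 0.7700.
Difference = 0.8282 − 0.7700 = 0.058.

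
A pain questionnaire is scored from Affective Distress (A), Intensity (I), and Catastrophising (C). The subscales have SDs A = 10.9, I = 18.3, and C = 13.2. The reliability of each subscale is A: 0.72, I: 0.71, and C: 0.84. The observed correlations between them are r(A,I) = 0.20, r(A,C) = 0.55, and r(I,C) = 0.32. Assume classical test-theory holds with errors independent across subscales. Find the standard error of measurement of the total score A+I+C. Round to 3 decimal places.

12.580

Var(total) = 627.94 + 392.654 = 1020.59.
True-score variance = 469.677 + 392.654 = 862.331, so reliability = 0.8449.
Error variance = 1020.59 − 862.331 = 158.263; SEM = √158.263 = 12.580.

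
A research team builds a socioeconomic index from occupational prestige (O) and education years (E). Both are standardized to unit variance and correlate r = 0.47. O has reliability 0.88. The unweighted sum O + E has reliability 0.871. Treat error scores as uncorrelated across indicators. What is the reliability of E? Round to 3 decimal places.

Var(O+E) = 2 + 2·0.47 = 2.940.
True-score variance = ρ_O + ρ_E + 2·0.47, so 0.871 = (0.88 + ρ_E + 0.94) / 2.940.
ρ_E = 0.871·2.940 − 0.88 − 0.94 = 0.741.

0.741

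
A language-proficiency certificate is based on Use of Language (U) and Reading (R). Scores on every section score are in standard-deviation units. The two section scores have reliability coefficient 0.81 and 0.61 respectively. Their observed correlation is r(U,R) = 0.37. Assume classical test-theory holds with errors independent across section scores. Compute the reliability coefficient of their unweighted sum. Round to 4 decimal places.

Var(U+R) = 2 + 2·[0.37] = 2 + 0.74 = 2.74.
Because errors are independent across components, Cov(Tᵢ,Tⱼ) = Cov(Xᵢ,Xⱼ); the off-diagonal part of the true-score variance is the same as above.
True-score variance = [0.81 + 0.61] + 0.74 = 1.42 + 0.74 = 2.16.
Reliability = 2.16 / 2.74 = 0.7883.

0.7883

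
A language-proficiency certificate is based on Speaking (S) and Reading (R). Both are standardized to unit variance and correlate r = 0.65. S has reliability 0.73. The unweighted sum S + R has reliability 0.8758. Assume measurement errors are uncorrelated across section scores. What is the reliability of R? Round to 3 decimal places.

0.860

Var(S+R) = 2 + 2·0.65 = 3.300.
True-score variance = ρ_S + ρ_R + 2·0.65, so 0.8758 = (0.73 + ρ_R + 1.30) / 3.300.
ρ_R = 0.8758·3.300 − 0.73 − 1.30 = 0.860.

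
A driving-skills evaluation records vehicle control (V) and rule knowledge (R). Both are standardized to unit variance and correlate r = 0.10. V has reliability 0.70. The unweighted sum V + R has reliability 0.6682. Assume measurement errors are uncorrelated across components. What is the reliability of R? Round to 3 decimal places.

Var(V+R) = 2 + 2·0.10 = 2.200.
True-score variance = ρ_V + ρ_R + 2·0.10, so 0.6682 = (0.70 + ρ_R + 0.20) / 2.200.
ρ_R = 0.6682·2.200 − 0.70 − 0.20 = 0.570.

0.570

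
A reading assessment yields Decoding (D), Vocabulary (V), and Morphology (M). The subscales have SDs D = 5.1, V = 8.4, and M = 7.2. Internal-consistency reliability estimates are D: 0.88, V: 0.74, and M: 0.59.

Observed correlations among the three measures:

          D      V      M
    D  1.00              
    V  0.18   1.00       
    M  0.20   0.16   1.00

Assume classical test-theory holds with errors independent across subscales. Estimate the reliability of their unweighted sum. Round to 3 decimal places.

0.784

Var(D+V+M) = 5.1² + 8.4² + 7.2² + 2·[5.1·8.4·0.18 + 5.1·7.2·0.20 + 8.4·7.2·0.16] = 148.41 + 49.464 = 197.874.
Because errors are independent across components, Cov(Tᵢ,Tⱼ) = Cov(Xᵢ,Xⱼ); the off-diagonal part of the true-score variance is the same as above.
True-score variance = [5.1²·0.88 + 8.4²·0.74 + 7.2²·0.59] + 49.464 = 105.689 + 49.464 = 155.153.
Reliability = 155.153 / 197.874 = 0.784.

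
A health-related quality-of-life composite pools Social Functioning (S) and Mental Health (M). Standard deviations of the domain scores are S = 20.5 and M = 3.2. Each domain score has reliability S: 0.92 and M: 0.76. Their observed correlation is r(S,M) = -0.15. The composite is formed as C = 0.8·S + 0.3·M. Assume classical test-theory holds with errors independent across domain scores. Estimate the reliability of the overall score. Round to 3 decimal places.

Var(C) = 0.8²·20.5² + 0.3²·3.2² + 2·[0.24·20.5·3.2·(-0.15)] = 269.882 − 4.7232 = 265.158.
Under uncorrelated errors the observed covariances equal the true-score covariances, so only the own-variance terms attenuate.
True-score variance = [0.8²·20.5²·0.92 + 0.3²·3.2²·0.76] − 4.7232 = 248.144 − 4.7232 = 243.42.
Reliability = 243.42 / 265.158 = 0.918.

0.918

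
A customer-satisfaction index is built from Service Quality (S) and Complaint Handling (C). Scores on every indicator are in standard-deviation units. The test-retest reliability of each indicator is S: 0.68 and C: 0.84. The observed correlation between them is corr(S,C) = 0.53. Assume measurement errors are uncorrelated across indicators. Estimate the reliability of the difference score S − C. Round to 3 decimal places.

0.489

Var(S−C) = 1 + 1 − 2·0.53 = 2 − 1.06 = 0.94.
Because errors are independent across components, Cov(Tᵢ,Tⱼ) = Cov(Xᵢ,Xⱼ); the off-diagonal part of the true-score variance is the same as above.
True-score variance = [0.68 + 0.84] − 1.06 = 1.52 − 1.06 = 0.46.
Reliability = 0.46 / 0.94 = 0.489.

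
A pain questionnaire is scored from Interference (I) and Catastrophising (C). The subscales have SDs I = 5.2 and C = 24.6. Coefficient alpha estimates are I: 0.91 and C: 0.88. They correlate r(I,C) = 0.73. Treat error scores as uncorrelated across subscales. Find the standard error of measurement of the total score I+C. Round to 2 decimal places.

Var(total) = 632.2 + 186.763 = 818.963.
True-score variance = 557.147 + 186.763 = 743.91, so reliability = 0.9084.
Error variance = 818.963 − 743.91 = 75.0528; SEM = √75.0528 = 8.66.

8.66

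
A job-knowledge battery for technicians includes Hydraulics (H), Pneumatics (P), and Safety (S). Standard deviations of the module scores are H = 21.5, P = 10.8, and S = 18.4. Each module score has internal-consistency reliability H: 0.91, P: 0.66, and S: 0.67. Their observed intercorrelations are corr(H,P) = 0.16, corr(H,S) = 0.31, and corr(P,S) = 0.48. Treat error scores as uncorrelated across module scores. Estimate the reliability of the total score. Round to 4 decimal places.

0.8648

Var(H+P+S) = 21.5² + 10.8² + 18.4² + 2·[21.5·10.8·0.16 + 21.5·18.4·0.31 + 10.8·18.4·0.48] = 917.45 + 510.347 = 1427.8.
With uncorrelated errors the cross-covariances are all true-score covariance, so they carry over unchanged; only the diagonal terms shrink to ρᵢσᵢ².
True-score variance = [21.5²·0.91 + 10.8²·0.66 + 18.4²·0.67] + 510.347 = 724.465 + 510.347 = 1234.81.
Reliability = 1234.81 / 1427.8 = 0.8648.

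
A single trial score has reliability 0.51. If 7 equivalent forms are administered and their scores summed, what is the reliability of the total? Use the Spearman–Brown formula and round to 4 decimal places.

0.8793

ρ_k = kρ / (1 + (k−1)ρ) = 7·0.51 / (1 + 6·0.51) = 3.570 / 4.060 = 0.8793.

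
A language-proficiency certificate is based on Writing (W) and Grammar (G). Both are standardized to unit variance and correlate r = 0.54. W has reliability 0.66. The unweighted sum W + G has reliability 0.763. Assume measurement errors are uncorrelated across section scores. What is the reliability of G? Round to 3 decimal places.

Var(W+G) = 2 + 2·0.54 = 3.080.
True-score variance = ρ_W + ρ_G + 2·0.54, so 0.763 = (0.66 + ρ_G + 1.08) / 3.080.
ρ_G = 0.763·3.080 − 0.66 − 1.08 = 0.610.

0.610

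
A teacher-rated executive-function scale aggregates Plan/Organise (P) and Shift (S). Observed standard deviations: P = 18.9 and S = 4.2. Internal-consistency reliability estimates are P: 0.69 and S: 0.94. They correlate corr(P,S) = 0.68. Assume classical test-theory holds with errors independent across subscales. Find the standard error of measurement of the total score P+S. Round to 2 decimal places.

10.57

Var(total) = 374.85 + 107.957 = 482.807.
True-score variance = 263.056 + 107.957 = 371.013, so reliability = 0.7685.
Error variance = 482.807 − 371.013 = 111.793; SEM = √111.793 = 10.57.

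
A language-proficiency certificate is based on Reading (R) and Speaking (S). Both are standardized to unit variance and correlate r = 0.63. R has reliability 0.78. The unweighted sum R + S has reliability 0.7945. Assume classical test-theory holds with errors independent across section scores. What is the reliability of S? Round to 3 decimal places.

0.550

Var(R+S) = 2 + 2·0.63 = 3.260.
True-score variance = ρ_R + ρ_S + 2·0.63, so 0.7945 = (0.78 + ρ_S + 1.26) / 3.260.
ρ_S = 0.7945·3.260 − 0.78 − 1.26 = 0.550.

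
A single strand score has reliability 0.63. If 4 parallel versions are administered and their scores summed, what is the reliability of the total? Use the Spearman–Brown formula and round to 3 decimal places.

0.872

ρ_k = kρ / (1 + (k−1)ρ) = 4·0.63 / (1 + 3·0.63) = 2.520 / 2.890 = 0.872.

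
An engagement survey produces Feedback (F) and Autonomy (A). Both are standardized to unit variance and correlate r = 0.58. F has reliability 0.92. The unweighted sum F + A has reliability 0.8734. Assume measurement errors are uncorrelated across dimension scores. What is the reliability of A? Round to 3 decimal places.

0.680

Var(F+A) = 2 + 2·0.58 = 3.160.
True-score variance = ρ_F + ρ_A + 2·0.58, so 0.8734 = (0.92 + ρ_A + 1.16) / 3.160.
ρ_A = 0.8734·3.160 − 0.92 − 1.16 = 0.680.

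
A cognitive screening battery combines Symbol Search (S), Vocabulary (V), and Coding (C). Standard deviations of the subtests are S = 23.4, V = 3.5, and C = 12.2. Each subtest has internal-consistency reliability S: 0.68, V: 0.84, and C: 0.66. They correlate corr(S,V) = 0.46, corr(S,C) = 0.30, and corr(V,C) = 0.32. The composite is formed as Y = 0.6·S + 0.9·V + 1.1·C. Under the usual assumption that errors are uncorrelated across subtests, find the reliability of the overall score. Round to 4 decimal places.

0.7783

Var(Y) = 0.6²·23.4² + 0.9²·3.5² + 1.1²·12.2² + 2·[0.54·23.4·3.5·0.46 + 0.66·23.4·12.2·0.30 + 0.99·3.5·12.2·0.32] = 387.14 + 180.793 = 567.933.
With uncorrelated errors the cross-covariances are all true-score covariance, so they carry over unchanged; only the diagonal terms shrink to ρᵢσᵢ².
True-score variance = [0.6²·23.4²·0.68 + 0.9²·3.5²·0.84 + 1.1²·12.2²·0.66] + 180.793 = 261.241 + 180.793 = 442.034.
Reliability = 442.034 / 567.933 = 0.7783.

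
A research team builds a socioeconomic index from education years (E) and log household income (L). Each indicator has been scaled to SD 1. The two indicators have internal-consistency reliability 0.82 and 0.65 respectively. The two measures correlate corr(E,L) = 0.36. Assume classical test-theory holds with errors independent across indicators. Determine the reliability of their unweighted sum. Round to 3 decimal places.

0.805

Var(E+L) = 2 + 2·[0.36] = 2 + 0.72 = 2.72.
Because errors are independent across components, Cov(Tᵢ,Tⱼ) = Cov(Xᵢ,Xⱼ); the off-diagonal part of the true-score variance is the same as above.
True-score variance = [0.82 + 0.65] + 0.72 = 1.47 + 0.72 = 2.19.
Reliability = 2.19 / 2.72 = 0.805.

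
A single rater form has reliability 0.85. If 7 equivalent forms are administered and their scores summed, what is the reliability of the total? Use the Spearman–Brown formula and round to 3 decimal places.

ρ_k = kρ / (1 + (k−1)ρ) = 7·0.85 / (1 + 6·0.85) = 5.950 / 6.100 = 0.975.

0.975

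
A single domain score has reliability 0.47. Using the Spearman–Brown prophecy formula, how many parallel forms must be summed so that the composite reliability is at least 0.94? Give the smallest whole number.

18

k ≥ ρ*(1−ρ₁)/(ρ₁(1−ρ*)) = 0.94·0.53 / (0.47·0.06) = 17.667.
Smallest integer k = 18.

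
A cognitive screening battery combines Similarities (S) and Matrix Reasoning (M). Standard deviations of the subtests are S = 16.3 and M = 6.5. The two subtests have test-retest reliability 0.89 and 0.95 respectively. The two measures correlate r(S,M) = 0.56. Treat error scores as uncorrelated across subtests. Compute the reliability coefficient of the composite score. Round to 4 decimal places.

Var(S+M) = 16.3² + 6.5² + 2·[16.3·6.5·0.56] = 307.94 + 118.664 = 426.604.
With uncorrelated errors the cross-covariances are all true-score covariance, so they carry over unchanged; only the diagonal terms shrink to ρᵢσᵢ².
True-score variance = [16.3²·0.89 + 6.5²·0.95] + 118.664 = 276.602 + 118.664 = 395.266.
Reliability = 395.266 / 426.604 = 0.9265.

0.9265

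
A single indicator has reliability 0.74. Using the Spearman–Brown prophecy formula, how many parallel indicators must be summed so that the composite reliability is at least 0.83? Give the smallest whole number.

2

k ≥ ρ*(1−ρ₁)/(ρ₁(1−ρ*)) = 0.83·0.26 / (0.74·0.17) = 1.715.
Smallest integer k = 2.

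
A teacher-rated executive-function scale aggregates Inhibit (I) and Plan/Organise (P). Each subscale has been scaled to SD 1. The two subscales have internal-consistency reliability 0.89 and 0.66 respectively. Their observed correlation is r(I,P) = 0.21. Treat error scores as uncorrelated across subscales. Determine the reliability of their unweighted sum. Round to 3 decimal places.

Var(I+P) = 2 + 2·[0.21] = 2 + 0.42 = 2.42.
Under uncorrelated errors the observed covariances equal the true-score covariances, so only the own-variance terms attenuate.
True-score variance = [0.89 + 0.66] + 0.42 = 1.55 + 0.42 = 1.97.
Reliability = 1.97 / 2.42 = 0.814.

0.814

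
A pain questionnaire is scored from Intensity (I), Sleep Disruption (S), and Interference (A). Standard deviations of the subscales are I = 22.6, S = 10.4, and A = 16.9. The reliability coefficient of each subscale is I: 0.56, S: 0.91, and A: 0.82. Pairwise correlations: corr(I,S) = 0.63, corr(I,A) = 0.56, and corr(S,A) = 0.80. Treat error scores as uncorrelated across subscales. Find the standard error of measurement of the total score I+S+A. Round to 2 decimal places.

Var(total) = 904.53 + 1005.14 = 1909.67.
True-score variance = 618.651 + 1005.14 = 1623.79, so reliability = 0.8503.
Error variance = 1909.67 − 1623.79 = 285.879; SEM = √285.879 = 16.91.

16.91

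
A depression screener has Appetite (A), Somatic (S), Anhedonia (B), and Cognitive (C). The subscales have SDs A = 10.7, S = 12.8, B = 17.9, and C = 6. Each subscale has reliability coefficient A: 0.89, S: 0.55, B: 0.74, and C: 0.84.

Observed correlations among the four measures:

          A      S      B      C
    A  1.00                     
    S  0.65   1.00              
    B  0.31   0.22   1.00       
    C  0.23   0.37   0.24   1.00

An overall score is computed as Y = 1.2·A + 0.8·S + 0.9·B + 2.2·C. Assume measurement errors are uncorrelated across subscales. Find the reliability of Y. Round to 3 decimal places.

Var(Y) = 1.2²·10.7² + 0.8²·12.8² + 0.9²·17.9² + 2.2²·6² + 2·[0.96·10.7·12.8·0.65 + 1.08·10.7·17.9·0.31 + 2.64·10.7·6·0.23 + 0.72·12.8·17.9·0.22 + 1.76·12.8·6·0.37 + 1.98·17.9·6·0.24] = 703.495 + 651.822 = 1355.32.
With uncorrelated errors the cross-covariances are all true-score covariance, so they carry over unchanged; only the diagonal terms shrink to ρᵢσᵢ².
True-score variance = [1.2²·10.7²·0.89 + 0.8²·12.8²·0.55 + 0.9²·17.9²·0.74 + 2.2²·6²·0.84] + 651.822 = 542.817 + 651.822 = 1194.64.
Reliability = 1194.64 / 1355.32 = 0.881.

0.881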